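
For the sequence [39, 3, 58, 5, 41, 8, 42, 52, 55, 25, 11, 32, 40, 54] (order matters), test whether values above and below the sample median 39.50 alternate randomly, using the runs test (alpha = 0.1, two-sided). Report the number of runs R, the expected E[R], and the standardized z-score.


Step 1: Compute median = 39.50; label A = above, B = below.
Labels in order: BBABABAAABBBAA  (n_A = 7, n_B = 7)
Step 2: Count runs R = 8.
Step 3: Under H0 (random ordering), E[R] = 2*n_A*n_B/(n_A+n_B) + 1 = 2*7*7/14 + 1 = 8.0000.
        Var[R] = 2*n_A*n_B*(2*n_A*n_B - n_A - n_B) / ((n_A+n_B)^2 * (n_A+n_B-1)) = 8232/2548 = 3.2308.
        SD[R] = 1.7974.
Step 4: R = E[R], so z = 0 with no continuity correction.
Step 5: Two-sided p-value via normal approximation = 2*(1 - Phi(|z|)) = 1.000000.
Step 6: alpha = 0.1. fail to reject H0.

R = 8, z = 0.0000, p = 1.000000, fail to reject H0.


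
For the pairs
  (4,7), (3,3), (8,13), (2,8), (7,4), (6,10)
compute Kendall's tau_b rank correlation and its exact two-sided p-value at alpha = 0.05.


Step 1: Enumerate the 15 unordered pairs (i,j) with i<j and classify each by sign(x_j-x_i) * sign(y_j-y_i).
  (1,2):dx=-1,dy=-4->C; (1,3):dx=+4,dy=+6->C; (1,4):dx=-2,dy=+1->D; (1,5):dx=+3,dy=-3->D
  (1,6):dx=+2,dy=+3->C; (2,3):dx=+5,dy=+10->C; (2,4):dx=-1,dy=+5->D; (2,5):dx=+4,dy=+1->C
  (2,6):dx=+3,dy=+7->C; (3,4):dx=-6,dy=-5->C; (3,5):dx=-1,dy=-9->C; (3,6):dx=-2,dy=-3->C
  (4,5):dx=+5,dy=-4->D; (4,6):dx=+4,dy=+2->C; (5,6):dx=-1,dy=+6->D
Step 2: C = 10, D = 5, total pairs = 15.
Step 3: tau = (C - D)/(n(n-1)/2) = (10 - 5)/15 = 0.333333.
Step 4: Exact two-sided p-value (enumerate n! = 720 permutations of y under H0): p = 0.469444.
Step 5: alpha = 0.05. fail to reject H0.

tau_b = 0.3333 (C=10, D=5), p = 0.469444, fail to reject H0.


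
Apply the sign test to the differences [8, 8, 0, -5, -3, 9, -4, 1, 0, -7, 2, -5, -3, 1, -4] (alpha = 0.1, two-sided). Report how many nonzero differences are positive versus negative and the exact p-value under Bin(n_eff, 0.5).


Step 1: Discard zero differences. Original n = 15; n_eff = number of nonzero differences = 13.
Nonzero differences (with sign): +8, +8, -5, -3, +9, -4, +1, -7, +2, -5, -3, +1, -4
Step 2: Count signs: positive = 6, negative = 7.
Step 3: Under H0: P(positive) = 0.5, so the number of positives S ~ Bin(13, 0.5).
Step 4: Two-sided exact p-value = sum of Bin(13,0.5) probabilities at or below the observed probability = 1.000000.
Step 5: alpha = 0.1. fail to reject H0.

n_eff = 13, pos = 6, neg = 7, p = 1.000000, fail to reject H0.


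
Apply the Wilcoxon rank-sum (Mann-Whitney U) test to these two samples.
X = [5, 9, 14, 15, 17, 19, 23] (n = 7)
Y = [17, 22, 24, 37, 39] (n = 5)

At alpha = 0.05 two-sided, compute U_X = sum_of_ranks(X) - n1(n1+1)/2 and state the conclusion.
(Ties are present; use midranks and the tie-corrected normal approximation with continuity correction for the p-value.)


Step 1: Combine and sort all 12 observations; assign midranks.
sorted (value, group): (5,X), (9,X), (14,X), (15,X), (17,X), (17,Y), (19,X), (22,Y), (23,X), (24,Y), (37,Y), (39,Y)
ranks: 5->1, 9->2, 14->3, 15->4, 17->5.5, 17->5.5, 19->7, 22->8, 23->9, 24->10, 37->11, 39->12
Step 2: Rank sum for X: R1 = 1 + 2 + 3 + 4 + 5.5 + 7 + 9 = 31.5.
Step 3: U_X = R1 - n1(n1+1)/2 = 31.5 - 7*8/2 = 31.5 - 28 = 3.5.
       U_Y = n1*n2 - U_X = 35 - 3.5 = 31.5.
Step 4: Ties are present, so use the tie-corrected normal approximation (with continuity correction) for the p-value.
Step 5: p-value = 0.028075; compare to alpha = 0.05. reject H0.

U_X = 3.5, p = 0.028075, reject H0 at alpha = 0.05.


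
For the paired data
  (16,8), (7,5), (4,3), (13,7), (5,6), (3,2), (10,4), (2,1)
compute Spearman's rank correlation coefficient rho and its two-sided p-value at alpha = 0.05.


Step 1: Rank x and y separately (midranks; no ties here).
rank(x): 16->8, 7->5, 4->3, 13->7, 5->4, 3->2, 10->6, 2->1
rank(y): 8->8, 5->5, 3->3, 7->7, 6->6, 2->2, 4->4, 1->1
Step 2: d_i = R_x(i) - R_y(i); compute d_i^2.
  (8-8)^2=0, (5-5)^2=0, (3-3)^2=0, (7-7)^2=0, (4-6)^2=4, (2-2)^2=0, (6-4)^2=4, (1-1)^2=0
sum(d^2) = 8.
Step 3: rho = 1 - 6*8 / (8*(8^2 - 1)) = 1 - 48/504 = 0.904762.
Step 4: Under H0, t = rho * sqrt((n-2)/(1-rho^2)) = 5.2034 ~ t(6).
Step 5: Two-sided p-value from the t-distribution with 6 df = 0.002008.
Step 6: alpha = 0.05. reject H0.

rho = 0.9048, p = 0.002008, reject H0 at alpha = 0.05.


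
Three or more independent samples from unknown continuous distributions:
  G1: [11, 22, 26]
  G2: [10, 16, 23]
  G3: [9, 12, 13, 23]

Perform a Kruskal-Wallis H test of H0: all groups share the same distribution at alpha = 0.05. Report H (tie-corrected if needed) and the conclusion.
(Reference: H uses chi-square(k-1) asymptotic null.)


Step 1: Combine all N = 10 observations and assign midranks.
sorted (value, group, rank): (9,G3,1), (10,G2,2), (11,G1,3), (12,G3,4), (13,G3,5), (16,G2,6), (22,G1,7), (23,G2,8.5), (23,G3,8.5), (26,G1,10)
Step 2: Sum ranks within each group.
R_1 = 20 (n_1 = 3)
R_2 = 16.5 (n_2 = 3)
R_3 = 18.5 (n_3 = 4)
Step 3: H = 12/(N(N+1)) * sum(R_i^2/n_i) - 3(N+1)
     = 12/(10*11) * (20^2/3 + 16.5^2/3 + 18.5^2/4) - 3*11
     = 0.109091 * 309.646 - 33
     = 0.779545.
Step 4: Ties present; correction factor C = 1 - 6/(10^3 - 10) = 0.993939. Corrected H = 0.779545 / 0.993939 = 0.784299.
Step 5: Under H0, H ~ chi^2(2); p-value = 0.675603.
Step 6: alpha = 0.05. fail to reject H0.

H = 0.7843, df = 2, p = 0.675603, fail to reject H0.


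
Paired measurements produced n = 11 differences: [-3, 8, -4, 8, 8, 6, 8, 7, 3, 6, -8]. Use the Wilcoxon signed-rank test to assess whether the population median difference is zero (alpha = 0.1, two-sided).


Step 1: Drop any zero differences (none here) and take |d_i|.
|d| = [3, 8, 4, 8, 8, 6, 8, 7, 3, 6, 8]
Step 2: Midrank |d_i| (ties get averaged ranks).
ranks: |3|->1.5, |8|->9, |4|->3, |8|->9, |8|->9, |6|->4.5, |8|->9, |7|->6, |3|->1.5, |6|->4.5, |8|->9
Step 3: Attach original signs; sum ranks with positive sign and with negative sign.
W+ = 9 + 9 + 9 + 4.5 + 9 + 6 + 1.5 + 4.5 = 52.5
W- = 1.5 + 3 + 9 = 13.5
(Check: W+ + W- = 66 should equal n(n+1)/2 = 66.)
Step 4: Test statistic W = min(W+, W-) = 13.5.
Step 5: Ties in |d|, so use the tie-corrected normal approximation.
        E[W] = n(n+1)/4 = 11*12/4 = 33.
        Tie groups: |d|=3 (t=2), |d|=6 (t=2), |d|=8 (t=5); sum(t^3 - t) = 132.
        Var[W] = n(n+1)(2n+1)/24 - sum(t^3-t)/48 = 3036/24 - 132/48 = 123.75.
        z = (W - E[W]) / sqrt(Var[W]) = (13.5 - 33) / 11.1243 = -1.7529.
        Two-sided p = 2*Phi(z) = 0.079616.
Step 6: alpha = 0.1. reject H0.

W+ = 52.5, W- = 13.5, W = min = 13.5, p = 0.079616, reject H0.


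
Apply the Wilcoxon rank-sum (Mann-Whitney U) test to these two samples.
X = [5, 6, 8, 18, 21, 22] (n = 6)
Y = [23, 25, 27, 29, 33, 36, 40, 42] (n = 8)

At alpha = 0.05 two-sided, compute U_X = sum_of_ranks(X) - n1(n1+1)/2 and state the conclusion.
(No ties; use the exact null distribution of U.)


Step 1: Combine and sort all 14 observations; assign midranks.
sorted (value, group): (5,X), (6,X), (8,X), (18,X), (21,X), (22,X), (23,Y), (25,Y), (27,Y), (29,Y), (33,Y), (36,Y), (40,Y), (42,Y)
ranks: 5->1, 6->2, 8->3, 18->4, 21->5, 22->6, 23->7, 25->8, 27->9, 29->10, 33->11, 36->12, 40->13, 42->14
Step 2: Rank sum for X: R1 = 1 + 2 + 3 + 4 + 5 + 6 = 21.
Step 3: U_X = R1 - n1(n1+1)/2 = 21 - 6*7/2 = 21 - 21 = 0.
       U_Y = n1*n2 - U_X = 48 - 0 = 48.
Step 4: No ties, so the exact null distribution of U (based on enumerating the C(14,6) = 3003 equally likely rank assignments) gives the two-sided p-value.
Step 5: p-value = 0.000666; compare to alpha = 0.05. reject H0.

U_X = 0, p = 0.000666, reject H0 at alpha = 0.05.


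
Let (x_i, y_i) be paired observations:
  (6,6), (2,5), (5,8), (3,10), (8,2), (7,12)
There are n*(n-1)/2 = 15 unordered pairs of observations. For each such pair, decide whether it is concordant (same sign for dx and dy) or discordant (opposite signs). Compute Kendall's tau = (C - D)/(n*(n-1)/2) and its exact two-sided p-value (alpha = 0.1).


Step 1: Enumerate the 15 unordered pairs (i,j) with i<j and classify each by sign(x_j-x_i) * sign(y_j-y_i).
  (1,2):dx=-4,dy=-1->C; (1,3):dx=-1,dy=+2->D; (1,4):dx=-3,dy=+4->D; (1,5):dx=+2,dy=-4->D
  (1,6):dx=+1,dy=+6->C; (2,3):dx=+3,dy=+3->C; (2,4):dx=+1,dy=+5->C; (2,5):dx=+6,dy=-3->D
  (2,6):dx=+5,dy=+7->C; (3,4):dx=-2,dy=+2->D; (3,5):dx=+3,dy=-6->D; (3,6):dx=+2,dy=+4->C
  (4,5):dx=+5,dy=-8->D; (4,6):dx=+4,dy=+2->C; (5,6):dx=-1,dy=+10->D
Step 2: C = 7, D = 8, total pairs = 15.
Step 3: tau = (C - D)/(n(n-1)/2) = (7 - 8)/15 = -0.066667.
Step 4: Exact two-sided p-value (enumerate n! = 720 permutations of y under H0): p = 1.000000.
Step 5: alpha = 0.1. fail to reject H0.

tau_b = -0.0667 (C=7, D=8), p = 1.000000, fail to reject H0.


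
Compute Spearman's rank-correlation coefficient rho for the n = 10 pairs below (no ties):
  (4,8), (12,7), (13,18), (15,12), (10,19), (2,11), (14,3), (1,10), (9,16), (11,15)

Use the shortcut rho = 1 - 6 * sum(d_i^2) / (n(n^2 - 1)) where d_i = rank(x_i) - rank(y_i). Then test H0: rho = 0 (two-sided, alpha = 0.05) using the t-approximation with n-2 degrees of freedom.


Step 1: Rank x and y separately (midranks; no ties here).
rank(x): 4->3, 12->7, 13->8, 15->10, 10->5, 2->2, 14->9, 1->1, 9->4, 11->6
rank(y): 8->3, 7->2, 18->9, 12->6, 19->10, 11->5, 3->1, 10->4, 16->8, 15->7
Step 2: d_i = R_x(i) - R_y(i); compute d_i^2.
  (3-3)^2=0, (7-2)^2=25, (8-9)^2=1, (10-6)^2=16, (5-10)^2=25, (2-5)^2=9, (9-1)^2=64, (1-4)^2=9, (4-8)^2=16, (6-7)^2=1
sum(d^2) = 166.
Step 3: rho = 1 - 6*166 / (10*(10^2 - 1)) = 1 - 996/990 = -0.006061.
Step 4: Under H0, t = rho * sqrt((n-2)/(1-rho^2)) = -0.0171 ~ t(8).
Step 5: Two-sided p-value from the t-distribution with 8 df = 0.986743.
Step 6: alpha = 0.05. fail to reject H0.

rho = -0.0061, p = 0.986743, fail to reject H0 at alpha = 0.05.


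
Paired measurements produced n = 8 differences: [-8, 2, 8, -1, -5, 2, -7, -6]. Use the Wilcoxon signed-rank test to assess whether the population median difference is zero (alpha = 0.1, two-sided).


Step 1: Drop any zero differences (none here) and take |d_i|.
|d| = [8, 2, 8, 1, 5, 2, 7, 6]
Step 2: Midrank |d_i| (ties get averaged ranks).
ranks: |8|->7.5, |2|->2.5, |8|->7.5, |1|->1, |5|->4, |2|->2.5, |7|->6, |6|->5
Step 3: Attach original signs; sum ranks with positive sign and with negative sign.
W+ = 2.5 + 7.5 + 2.5 = 12.5
W- = 7.5 + 1 + 4 + 6 + 5 = 23.5
(Check: W+ + W- = 36 should equal n(n+1)/2 = 36.)
Step 4: Test statistic W = min(W+, W-) = 12.5.
Step 5: Ties in |d|, so use the tie-corrected normal approximation.
        E[W] = n(n+1)/4 = 8*9/4 = 18.
        Tie groups: |d|=2 (t=2), |d|=8 (t=2); sum(t^3 - t) = 12.
        Var[W] = n(n+1)(2n+1)/24 - sum(t^3-t)/48 = 1224/24 - 12/48 = 50.75.
        z = (W - E[W]) / sqrt(Var[W]) = (12.5 - 18) / 7.1239 = -0.7720.
        Two-sided p = 2*Phi(z) = 0.440086.
Step 6: alpha = 0.1. fail to reject H0.

W+ = 12.5, W- = 23.5, W = min = 12.5, p = 0.440086, fail to reject H0.


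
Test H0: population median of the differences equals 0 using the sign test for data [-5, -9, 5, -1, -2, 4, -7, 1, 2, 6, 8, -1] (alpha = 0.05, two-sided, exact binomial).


Step 1: Discard zero differences. Original n = 12; n_eff = number of nonzero differences = 12.
Nonzero differences (with sign): -5, -9, +5, -1, -2, +4, -7, +1, +2, +6, +8, -1
Step 2: Count signs: positive = 6, negative = 6.
Step 3: Under H0: P(positive) = 0.5, so the number of positives S ~ Bin(12, 0.5).
Step 4: Two-sided exact p-value = sum of Bin(12,0.5) probabilities at or below the observed probability = 1.000000.
Step 5: alpha = 0.05. fail to reject H0.

n_eff = 12, pos = 6, neg = 6, p = 1.000000, fail to reject H0.


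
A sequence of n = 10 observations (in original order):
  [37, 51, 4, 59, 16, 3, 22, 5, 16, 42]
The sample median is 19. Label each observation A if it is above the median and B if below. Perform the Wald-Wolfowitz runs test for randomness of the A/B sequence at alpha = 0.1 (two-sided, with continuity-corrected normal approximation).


Step 1: Compute median = 19; label A = above, B = below.
Labels in order: AABABBABBA  (n_A = 5, n_B = 5)
Step 2: Count runs R = 7.
Step 3: Under H0 (random ordering), E[R] = 2*n_A*n_B/(n_A+n_B) + 1 = 2*5*5/10 + 1 = 6.0000.
        Var[R] = 2*n_A*n_B*(2*n_A*n_B - n_A - n_B) / ((n_A+n_B)^2 * (n_A+n_B-1)) = 2000/900 = 2.2222.
        SD[R] = 1.4907.
Step 4: Continuity-corrected z = (R - 0.5 - E[R]) / SD[R] = (7 - 0.5 - 6.0000) / 1.4907 = 0.3354.
Step 5: Two-sided p-value via normal approximation = 2*(1 - Phi(|z|)) = 0.737316.
Step 6: alpha = 0.1. fail to reject H0.

R = 7, z = 0.3354, p = 0.737316, fail to reject H0.


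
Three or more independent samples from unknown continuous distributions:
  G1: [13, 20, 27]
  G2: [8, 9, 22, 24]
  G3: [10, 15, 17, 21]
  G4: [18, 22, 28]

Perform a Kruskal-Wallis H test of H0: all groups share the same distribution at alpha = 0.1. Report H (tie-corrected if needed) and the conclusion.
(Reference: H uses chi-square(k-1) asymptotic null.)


Step 1: Combine all N = 14 observations and assign midranks.
sorted (value, group, rank): (8,G2,1), (9,G2,2), (10,G3,3), (13,G1,4), (15,G3,5), (17,G3,6), (18,G4,7), (20,G1,8), (21,G3,9), (22,G2,10.5), (22,G4,10.5), (24,G2,12), (27,G1,13), (28,G4,14)
Step 2: Sum ranks within each group.
R_1 = 25 (n_1 = 3)
R_2 = 25.5 (n_2 = 4)
R_3 = 23 (n_3 = 4)
R_4 = 31.5 (n_4 = 3)
Step 3: H = 12/(N(N+1)) * sum(R_i^2/n_i) - 3(N+1)
     = 12/(14*15) * (25^2/3 + 25.5^2/4 + 23^2/4 + 31.5^2/3) - 3*15
     = 0.057143 * 833.896 - 45
     = 2.651190.
Step 4: Ties present; correction factor C = 1 - 6/(14^3 - 14) = 0.997802. Corrected H = 2.651190 / 0.997802 = 2.657030.
Step 5: Under H0, H ~ chi^2(3); p-value = 0.447579.
Step 6: alpha = 0.1. fail to reject H0.

H = 2.6570, df = 3, p = 0.447579, fail to reject H0.


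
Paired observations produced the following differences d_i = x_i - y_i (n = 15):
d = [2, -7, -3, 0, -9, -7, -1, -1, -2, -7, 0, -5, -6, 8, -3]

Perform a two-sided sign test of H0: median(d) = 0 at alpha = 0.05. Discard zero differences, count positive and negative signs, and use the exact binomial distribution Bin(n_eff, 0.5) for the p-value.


Step 1: Discard zero differences. Original n = 15; n_eff = number of nonzero differences = 13.
Nonzero differences (with sign): +2, -7, -3, -9, -7, -1, -1, -2, -7, -5, -6, +8, -3
Step 2: Count signs: positive = 2, negative = 11.
Step 3: Under H0: P(positive) = 0.5, so the number of positives S ~ Bin(13, 0.5).
Step 4: Two-sided exact p-value = sum of Bin(13,0.5) probabilities at or below the observed probability = 0.022461.
Step 5: alpha = 0.05. reject H0.

n_eff = 13, pos = 2, neg = 11, p = 0.022461, reject H0.


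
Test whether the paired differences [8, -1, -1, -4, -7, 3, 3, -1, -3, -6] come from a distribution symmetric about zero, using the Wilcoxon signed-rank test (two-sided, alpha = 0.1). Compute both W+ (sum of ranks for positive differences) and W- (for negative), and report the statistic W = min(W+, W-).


Step 1: Drop any zero differences (none here) and take |d_i|.
|d| = [8, 1, 1, 4, 7, 3, 3, 1, 3, 6]
Step 2: Midrank |d_i| (ties get averaged ranks).
ranks: |8|->10, |1|->2, |1|->2, |4|->7, |7|->9, |3|->5, |3|->5, |1|->2, |3|->5, |6|->8
Step 3: Attach original signs; sum ranks with positive sign and with negative sign.
W+ = 10 + 5 + 5 = 20
W- = 2 + 2 + 7 + 9 + 2 + 5 + 8 = 35
(Check: W+ + W- = 55 should equal n(n+1)/2 = 55.)
Step 4: Test statistic W = min(W+, W-) = 20.
Step 5: Ties in |d|, so use the tie-corrected normal approximation.
        E[W] = n(n+1)/4 = 10*11/4 = 27.5.
        Tie groups: |d|=1 (t=3), |d|=3 (t=3); sum(t^3 - t) = 48.
        Var[W] = n(n+1)(2n+1)/24 - sum(t^3-t)/48 = 2310/24 - 48/48 = 95.25.
        z = (W - E[W]) / sqrt(Var[W]) = (20 - 27.5) / 9.7596 = -0.7685.
        Two-sided p = 2*Phi(z) = 0.442206.
Step 6: alpha = 0.1. fail to reject H0.

W+ = 20, W- = 35, W = min = 20, p = 0.442206, fail to reject H0.


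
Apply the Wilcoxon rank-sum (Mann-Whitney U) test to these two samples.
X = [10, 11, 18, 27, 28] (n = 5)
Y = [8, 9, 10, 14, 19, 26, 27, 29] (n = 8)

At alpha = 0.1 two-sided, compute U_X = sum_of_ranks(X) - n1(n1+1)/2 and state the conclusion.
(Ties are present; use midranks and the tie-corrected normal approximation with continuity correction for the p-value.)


Step 1: Combine and sort all 13 observations; assign midranks.
sorted (value, group): (8,Y), (9,Y), (10,X), (10,Y), (11,X), (14,Y), (18,X), (19,Y), (26,Y), (27,X), (27,Y), (28,X), (29,Y)
ranks: 8->1, 9->2, 10->3.5, 10->3.5, 11->5, 14->6, 18->7, 19->8, 26->9, 27->10.5, 27->10.5, 28->12, 29->13
Step 2: Rank sum for X: R1 = 3.5 + 5 + 7 + 10.5 + 12 = 38.
Step 3: U_X = R1 - n1(n1+1)/2 = 38 - 5*6/2 = 38 - 15 = 23.
       U_Y = n1*n2 - U_X = 40 - 23 = 17.
Step 4: Ties are present, so use the tie-corrected normal approximation (with continuity correction) for the p-value.
Step 5: p-value = 0.713640; compare to alpha = 0.1. fail to reject H0.

U_X = 23, p = 0.713640, fail to reject H0 at alpha = 0.1.


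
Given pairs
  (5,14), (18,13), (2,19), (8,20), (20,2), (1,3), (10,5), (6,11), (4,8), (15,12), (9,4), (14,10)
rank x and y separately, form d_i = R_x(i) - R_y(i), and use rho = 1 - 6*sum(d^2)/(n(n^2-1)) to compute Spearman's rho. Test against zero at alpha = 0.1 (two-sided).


Step 1: Rank x and y separately (midranks; no ties here).
rank(x): 5->4, 18->11, 2->2, 8->6, 20->12, 1->1, 10->8, 6->5, 4->3, 15->10, 9->7, 14->9
rank(y): 14->10, 13->9, 19->11, 20->12, 2->1, 3->2, 5->4, 11->7, 8->5, 12->8, 4->3, 10->6
Step 2: d_i = R_x(i) - R_y(i); compute d_i^2.
  (4-10)^2=36, (11-9)^2=4, (2-11)^2=81, (6-12)^2=36, (12-1)^2=121, (1-2)^2=1, (8-4)^2=16, (5-7)^2=4, (3-5)^2=4, (10-8)^2=4, (7-3)^2=16, (9-6)^2=9
sum(d^2) = 332.
Step 3: rho = 1 - 6*332 / (12*(12^2 - 1)) = 1 - 1992/1716 = -0.160839.
Step 4: Under H0, t = rho * sqrt((n-2)/(1-rho^2)) = -0.5153 ~ t(10).
Step 5: Two-sided p-value from the t-distribution with 10 df = 0.617523.
Step 6: alpha = 0.1. fail to reject H0.

rho = -0.1608, p = 0.617523, fail to reject H0 at alpha = 0.1.


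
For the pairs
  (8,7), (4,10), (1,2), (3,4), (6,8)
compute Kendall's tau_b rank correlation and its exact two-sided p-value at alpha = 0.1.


Step 1: Enumerate the 10 unordered pairs (i,j) with i<j and classify each by sign(x_j-x_i) * sign(y_j-y_i).
  (1,2):dx=-4,dy=+3->D; (1,3):dx=-7,dy=-5->C; (1,4):dx=-5,dy=-3->C; (1,5):dx=-2,dy=+1->D
  (2,3):dx=-3,dy=-8->C; (2,4):dx=-1,dy=-6->C; (2,5):dx=+2,dy=-2->D; (3,4):dx=+2,dy=+2->C
  (3,5):dx=+5,dy=+6->C; (4,5):dx=+3,dy=+4->C
Step 2: C = 7, D = 3, total pairs = 10.
Step 3: tau = (C - D)/(n(n-1)/2) = (7 - 3)/10 = 0.400000.
Step 4: Exact two-sided p-value (enumerate n! = 120 permutations of y under H0): p = 0.483333.
Step 5: alpha = 0.1. fail to reject H0.

tau_b = 0.4000 (C=7, D=3), p = 0.483333, fail to reject H0.


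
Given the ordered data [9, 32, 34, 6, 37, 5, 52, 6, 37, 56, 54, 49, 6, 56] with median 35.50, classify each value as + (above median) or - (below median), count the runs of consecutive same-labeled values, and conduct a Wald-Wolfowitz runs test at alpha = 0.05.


Step 1: Compute median = 35.50; label A = above, B = below.
Labels in order: BBBBABABAAAABA  (n_A = 7, n_B = 7)
Step 2: Count runs R = 8.
Step 3: Under H0 (random ordering), E[R] = 2*n_A*n_B/(n_A+n_B) + 1 = 2*7*7/14 + 1 = 8.0000.
        Var[R] = 2*n_A*n_B*(2*n_A*n_B - n_A - n_B) / ((n_A+n_B)^2 * (n_A+n_B-1)) = 8232/2548 = 3.2308.
        SD[R] = 1.7974.
Step 4: R = E[R], so z = 0 with no continuity correction.
Step 5: Two-sided p-value via normal approximation = 2*(1 - Phi(|z|)) = 1.000000.
Step 6: alpha = 0.05. fail to reject H0.

R = 8, z = 0.0000, p = 1.000000, fail to reject H0.


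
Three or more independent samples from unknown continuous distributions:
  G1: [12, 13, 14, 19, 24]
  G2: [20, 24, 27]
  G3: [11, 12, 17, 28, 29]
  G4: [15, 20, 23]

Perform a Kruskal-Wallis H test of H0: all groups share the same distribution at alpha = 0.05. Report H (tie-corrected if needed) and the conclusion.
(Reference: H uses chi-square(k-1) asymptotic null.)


Step 1: Combine all N = 16 observations and assign midranks.
sorted (value, group, rank): (11,G3,1), (12,G1,2.5), (12,G3,2.5), (13,G1,4), (14,G1,5), (15,G4,6), (17,G3,7), (19,G1,8), (20,G2,9.5), (20,G4,9.5), (23,G4,11), (24,G1,12.5), (24,G2,12.5), (27,G2,14), (28,G3,15), (29,G3,16)
Step 2: Sum ranks within each group.
R_1 = 32 (n_1 = 5)
R_2 = 36 (n_2 = 3)
R_3 = 41.5 (n_3 = 5)
R_4 = 26.5 (n_4 = 3)
Step 3: H = 12/(N(N+1)) * sum(R_i^2/n_i) - 3(N+1)
     = 12/(16*17) * (32^2/5 + 36^2/3 + 41.5^2/5 + 26.5^2/3) - 3*17
     = 0.044118 * 1215.33 - 51
     = 2.617647.
Step 4: Ties present; correction factor C = 1 - 18/(16^3 - 16) = 0.995588. Corrected H = 2.617647 / 0.995588 = 2.629247.
Step 5: Under H0, H ~ chi^2(3); p-value = 0.452385.
Step 6: alpha = 0.05. fail to reject H0.

H = 2.6292, df = 3, p = 0.452385, fail to reject H0.


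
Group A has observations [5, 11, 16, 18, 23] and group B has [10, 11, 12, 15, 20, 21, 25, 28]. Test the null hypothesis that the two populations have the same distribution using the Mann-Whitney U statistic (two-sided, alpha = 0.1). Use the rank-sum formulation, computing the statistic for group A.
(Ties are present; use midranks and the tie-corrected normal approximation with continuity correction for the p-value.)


Step 1: Combine and sort all 13 observations; assign midranks.
sorted (value, group): (5,X), (10,Y), (11,X), (11,Y), (12,Y), (15,Y), (16,X), (18,X), (20,Y), (21,Y), (23,X), (25,Y), (28,Y)
ranks: 5->1, 10->2, 11->3.5, 11->3.5, 12->5, 15->6, 16->7, 18->8, 20->9, 21->10, 23->11, 25->12, 28->13
Step 2: Rank sum for X: R1 = 1 + 3.5 + 7 + 8 + 11 = 30.5.
Step 3: U_X = R1 - n1(n1+1)/2 = 30.5 - 5*6/2 = 30.5 - 15 = 15.5.
       U_Y = n1*n2 - U_X = 40 - 15.5 = 24.5.
Step 4: Ties are present, so use the tie-corrected normal approximation (with continuity correction) for the p-value.
Step 5: p-value = 0.557643; compare to alpha = 0.1. fail to reject H0.

U_X = 15.5, p = 0.557643, fail to reject H0 at alpha = 0.1.


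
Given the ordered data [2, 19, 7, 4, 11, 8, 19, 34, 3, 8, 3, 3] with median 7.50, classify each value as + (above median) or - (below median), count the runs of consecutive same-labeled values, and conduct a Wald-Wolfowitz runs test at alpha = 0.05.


Step 1: Compute median = 7.50; label A = above, B = below.
Labels in order: BABBAAAABABB  (n_A = 6, n_B = 6)
Step 2: Count runs R = 7.
Step 3: Under H0 (random ordering), E[R] = 2*n_A*n_B/(n_A+n_B) + 1 = 2*6*6/12 + 1 = 7.0000.
        Var[R] = 2*n_A*n_B*(2*n_A*n_B - n_A - n_B) / ((n_A+n_B)^2 * (n_A+n_B-1)) = 4320/1584 = 2.7273.
        SD[R] = 1.6514.
Step 4: R = E[R], so z = 0 with no continuity correction.
Step 5: Two-sided p-value via normal approximation = 2*(1 - Phi(|z|)) = 1.000000.
Step 6: alpha = 0.05. fail to reject H0.

R = 7, z = 0.0000, p = 1.000000, fail to reject H0.


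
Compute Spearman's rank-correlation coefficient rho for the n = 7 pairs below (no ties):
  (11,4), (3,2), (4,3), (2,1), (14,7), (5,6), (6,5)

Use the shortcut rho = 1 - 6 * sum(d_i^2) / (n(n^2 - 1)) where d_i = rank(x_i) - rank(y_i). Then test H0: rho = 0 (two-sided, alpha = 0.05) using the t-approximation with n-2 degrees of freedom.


Step 1: Rank x and y separately (midranks; no ties here).
rank(x): 11->6, 3->2, 4->3, 2->1, 14->7, 5->4, 6->5
rank(y): 4->4, 2->2, 3->3, 1->1, 7->7, 6->6, 5->5
Step 2: d_i = R_x(i) - R_y(i); compute d_i^2.
  (6-4)^2=4, (2-2)^2=0, (3-3)^2=0, (1-1)^2=0, (7-7)^2=0, (4-6)^2=4, (5-5)^2=0
sum(d^2) = 8.
Step 3: rho = 1 - 6*8 / (7*(7^2 - 1)) = 1 - 48/336 = 0.857143.
Step 4: Under H0, t = rho * sqrt((n-2)/(1-rho^2)) = 3.7210 ~ t(5).
Step 5: Two-sided p-value from the t-distribution with 5 df = 0.013697.
Step 6: alpha = 0.05. reject H0.

rho = 0.8571, p = 0.013697, reject H0 at alpha = 0.05.


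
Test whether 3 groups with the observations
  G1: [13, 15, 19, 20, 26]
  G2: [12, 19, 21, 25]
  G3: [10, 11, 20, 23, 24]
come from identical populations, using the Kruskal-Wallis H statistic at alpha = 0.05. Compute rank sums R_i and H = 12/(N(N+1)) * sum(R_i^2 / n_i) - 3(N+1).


Step 1: Combine all N = 14 observations and assign midranks.
sorted (value, group, rank): (10,G3,1), (11,G3,2), (12,G2,3), (13,G1,4), (15,G1,5), (19,G1,6.5), (19,G2,6.5), (20,G1,8.5), (20,G3,8.5), (21,G2,10), (23,G3,11), (24,G3,12), (25,G2,13), (26,G1,14)
Step 2: Sum ranks within each group.
R_1 = 38 (n_1 = 5)
R_2 = 32.5 (n_2 = 4)
R_3 = 34.5 (n_3 = 5)
Step 3: H = 12/(N(N+1)) * sum(R_i^2/n_i) - 3(N+1)
     = 12/(14*15) * (38^2/5 + 32.5^2/4 + 34.5^2/5) - 3*15
     = 0.057143 * 790.913 - 45
     = 0.195000.
Step 4: Ties present; correction factor C = 1 - 12/(14^3 - 14) = 0.995604. Corrected H = 0.195000 / 0.995604 = 0.195861.
Step 5: Under H0, H ~ chi^2(2); p-value = 0.906712.
Step 6: alpha = 0.05. fail to reject H0.

H = 0.1959, df = 2, p = 0.906712, fail to reject H0.


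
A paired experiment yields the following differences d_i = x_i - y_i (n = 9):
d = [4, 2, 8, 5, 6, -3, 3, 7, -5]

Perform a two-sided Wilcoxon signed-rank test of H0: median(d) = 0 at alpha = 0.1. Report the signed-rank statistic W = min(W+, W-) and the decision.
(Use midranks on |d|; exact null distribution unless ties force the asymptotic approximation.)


Step 1: Drop any zero differences (none here) and take |d_i|.
|d| = [4, 2, 8, 5, 6, 3, 3, 7, 5]
Step 2: Midrank |d_i| (ties get averaged ranks).
ranks: |4|->4, |2|->1, |8|->9, |5|->5.5, |6|->7, |3|->2.5, |3|->2.5, |7|->8, |5|->5.5
Step 3: Attach original signs; sum ranks with positive sign and with negative sign.
W+ = 4 + 1 + 9 + 5.5 + 7 + 2.5 + 8 = 37
W- = 2.5 + 5.5 = 8
(Check: W+ + W- = 45 should equal n(n+1)/2 = 45.)
Step 4: Test statistic W = min(W+, W-) = 8.
Step 5: Ties in |d|, so use the tie-corrected normal approximation.
        E[W] = n(n+1)/4 = 9*10/4 = 22.5.
        Tie groups: |d|=3 (t=2), |d|=5 (t=2); sum(t^3 - t) = 12.
        Var[W] = n(n+1)(2n+1)/24 - sum(t^3-t)/48 = 1710/24 - 12/48 = 71.
        z = (W - E[W]) / sqrt(Var[W]) = (8 - 22.5) / 8.4261 = -1.7208.
        Two-sided p = 2*Phi(z) = 0.085281.
Step 6: alpha = 0.1. reject H0.

W+ = 37, W- = 8, W = min = 8, p = 0.085281, reject H0.


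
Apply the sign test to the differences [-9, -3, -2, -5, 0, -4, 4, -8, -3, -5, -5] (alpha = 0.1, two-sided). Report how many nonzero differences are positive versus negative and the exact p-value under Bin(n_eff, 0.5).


Step 1: Discard zero differences. Original n = 11; n_eff = number of nonzero differences = 10.
Nonzero differences (with sign): -9, -3, -2, -5, -4, +4, -8, -3, -5, -5
Step 2: Count signs: positive = 1, negative = 9.
Step 3: Under H0: P(positive) = 0.5, so the number of positives S ~ Bin(10, 0.5).
Step 4: Two-sided exact p-value = sum of Bin(10,0.5) probabilities at or below the observed probability = 0.021484.
Step 5: alpha = 0.1. reject H0.

n_eff = 10, pos = 1, neg = 9, p = 0.021484, reject H0.


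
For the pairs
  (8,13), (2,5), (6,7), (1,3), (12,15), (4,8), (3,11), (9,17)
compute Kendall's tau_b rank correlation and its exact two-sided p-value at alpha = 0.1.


Step 1: Enumerate the 28 unordered pairs (i,j) with i<j and classify each by sign(x_j-x_i) * sign(y_j-y_i).
  (1,2):dx=-6,dy=-8->C; (1,3):dx=-2,dy=-6->C; (1,4):dx=-7,dy=-10->C; (1,5):dx=+4,dy=+2->C
  (1,6):dx=-4,dy=-5->C; (1,7):dx=-5,dy=-2->C; (1,8):dx=+1,dy=+4->C; (2,3):dx=+4,dy=+2->C
  (2,4):dx=-1,dy=-2->C; (2,5):dx=+10,dy=+10->C; (2,6):dx=+2,dy=+3->C; (2,7):dx=+1,dy=+6->C
  (2,8):dx=+7,dy=+12->C; (3,4):dx=-5,dy=-4->C; (3,5):dx=+6,dy=+8->C; (3,6):dx=-2,dy=+1->D
  (3,7):dx=-3,dy=+4->D; (3,8):dx=+3,dy=+10->C; (4,5):dx=+11,dy=+12->C; (4,6):dx=+3,dy=+5->C
  (4,7):dx=+2,dy=+8->C; (4,8):dx=+8,dy=+14->C; (5,6):dx=-8,dy=-7->C; (5,7):dx=-9,dy=-4->C
  (5,8):dx=-3,dy=+2->D; (6,7):dx=-1,dy=+3->D; (6,8):dx=+5,dy=+9->C; (7,8):dx=+6,dy=+6->C
Step 2: C = 24, D = 4, total pairs = 28.
Step 3: tau = (C - D)/(n(n-1)/2) = (24 - 4)/28 = 0.714286.
Step 4: Exact two-sided p-value (enumerate n! = 40320 permutations of y under H0): p = 0.014137.
Step 5: alpha = 0.1. reject H0.

tau_b = 0.7143 (C=24, D=4), p = 0.014137, reject H0.


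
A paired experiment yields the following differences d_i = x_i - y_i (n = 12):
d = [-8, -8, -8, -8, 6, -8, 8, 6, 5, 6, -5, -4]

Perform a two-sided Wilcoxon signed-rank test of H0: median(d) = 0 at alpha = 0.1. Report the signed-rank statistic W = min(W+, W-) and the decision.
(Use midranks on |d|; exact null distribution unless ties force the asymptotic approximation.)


Step 1: Drop any zero differences (none here) and take |d_i|.
|d| = [8, 8, 8, 8, 6, 8, 8, 6, 5, 6, 5, 4]
Step 2: Midrank |d_i| (ties get averaged ranks).
ranks: |8|->9.5, |8|->9.5, |8|->9.5, |8|->9.5, |6|->5, |8|->9.5, |8|->9.5, |6|->5, |5|->2.5, |6|->5, |5|->2.5, |4|->1
Step 3: Attach original signs; sum ranks with positive sign and with negative sign.
W+ = 5 + 9.5 + 5 + 2.5 + 5 = 27
W- = 9.5 + 9.5 + 9.5 + 9.5 + 9.5 + 2.5 + 1 = 51
(Check: W+ + W- = 78 should equal n(n+1)/2 = 78.)
Step 4: Test statistic W = min(W+, W-) = 27.
Step 5: Ties in |d|, so use the tie-corrected normal approximation.
        E[W] = n(n+1)/4 = 12*13/4 = 39.
        Tie groups: |d|=5 (t=2), |d|=6 (t=3), |d|=8 (t=6); sum(t^3 - t) = 240.
        Var[W] = n(n+1)(2n+1)/24 - sum(t^3-t)/48 = 3900/24 - 240/48 = 157.5.
        z = (W - E[W]) / sqrt(Var[W]) = (27 - 39) / 12.5499 = -0.9562.
        Two-sided p = 2*Phi(z) = 0.338980.
Step 6: alpha = 0.1. fail to reject H0.

W+ = 27, W- = 51, W = min = 27, p = 0.338980, fail to reject H0.


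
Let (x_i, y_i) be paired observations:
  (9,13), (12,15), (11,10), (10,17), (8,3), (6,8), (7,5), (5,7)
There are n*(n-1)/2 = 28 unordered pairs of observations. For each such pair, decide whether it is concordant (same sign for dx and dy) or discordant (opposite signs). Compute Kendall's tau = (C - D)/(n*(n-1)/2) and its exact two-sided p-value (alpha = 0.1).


Step 1: Enumerate the 28 unordered pairs (i,j) with i<j and classify each by sign(x_j-x_i) * sign(y_j-y_i).
  (1,2):dx=+3,dy=+2->C; (1,3):dx=+2,dy=-3->D; (1,4):dx=+1,dy=+4->C; (1,5):dx=-1,dy=-10->C
  (1,6):dx=-3,dy=-5->C; (1,7):dx=-2,dy=-8->C; (1,8):dx=-4,dy=-6->C; (2,3):dx=-1,dy=-5->C
  (2,4):dx=-2,dy=+2->D; (2,5):dx=-4,dy=-12->C; (2,6):dx=-6,dy=-7->C; (2,7):dx=-5,dy=-10->C
  (2,8):dx=-7,dy=-8->C; (3,4):dx=-1,dy=+7->D; (3,5):dx=-3,dy=-7->C; (3,6):dx=-5,dy=-2->C
  (3,7):dx=-4,dy=-5->C; (3,8):dx=-6,dy=-3->C; (4,5):dx=-2,dy=-14->C; (4,6):dx=-4,dy=-9->C
  (4,7):dx=-3,dy=-12->C; (4,8):dx=-5,dy=-10->C; (5,6):dx=-2,dy=+5->D; (5,7):dx=-1,dy=+2->D
  (5,8):dx=-3,dy=+4->D; (6,7):dx=+1,dy=-3->D; (6,8):dx=-1,dy=-1->C; (7,8):dx=-2,dy=+2->D
Step 2: C = 20, D = 8, total pairs = 28.
Step 3: tau = (C - D)/(n(n-1)/2) = (20 - 8)/28 = 0.428571.
Step 4: Exact two-sided p-value (enumerate n! = 40320 permutations of y under H0): p = 0.178869.
Step 5: alpha = 0.1. fail to reject H0.

tau_b = 0.4286 (C=20, D=8), p = 0.178869, fail to reject H0.


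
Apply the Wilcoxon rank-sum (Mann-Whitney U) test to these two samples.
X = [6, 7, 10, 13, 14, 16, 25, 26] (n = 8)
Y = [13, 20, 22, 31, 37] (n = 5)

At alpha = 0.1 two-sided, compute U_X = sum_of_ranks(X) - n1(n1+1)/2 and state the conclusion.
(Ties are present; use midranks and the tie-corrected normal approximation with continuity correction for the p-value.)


Step 1: Combine and sort all 13 observations; assign midranks.
sorted (value, group): (6,X), (7,X), (10,X), (13,X), (13,Y), (14,X), (16,X), (20,Y), (22,Y), (25,X), (26,X), (31,Y), (37,Y)
ranks: 6->1, 7->2, 10->3, 13->4.5, 13->4.5, 14->6, 16->7, 20->8, 22->9, 25->10, 26->11, 31->12, 37->13
Step 2: Rank sum for X: R1 = 1 + 2 + 3 + 4.5 + 6 + 7 + 10 + 11 = 44.5.
Step 3: U_X = R1 - n1(n1+1)/2 = 44.5 - 8*9/2 = 44.5 - 36 = 8.5.
       U_Y = n1*n2 - U_X = 40 - 8.5 = 31.5.
Step 4: Ties are present, so use the tie-corrected normal approximation (with continuity correction) for the p-value.
Step 5: p-value = 0.106864; compare to alpha = 0.1. fail to reject H0.

U_X = 8.5, p = 0.106864, fail to reject H0 at alpha = 0.1.


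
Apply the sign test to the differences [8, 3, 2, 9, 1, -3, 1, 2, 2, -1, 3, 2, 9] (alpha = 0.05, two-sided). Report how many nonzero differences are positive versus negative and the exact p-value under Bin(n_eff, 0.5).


Step 1: Discard zero differences. Original n = 13; n_eff = number of nonzero differences = 13.
Nonzero differences (with sign): +8, +3, +2, +9, +1, -3, +1, +2, +2, -1, +3, +2, +9
Step 2: Count signs: positive = 11, negative = 2.
Step 3: Under H0: P(positive) = 0.5, so the number of positives S ~ Bin(13, 0.5).
Step 4: Two-sided exact p-value = sum of Bin(13,0.5) probabilities at or below the observed probability = 0.022461.
Step 5: alpha = 0.05. reject H0.

n_eff = 13, pos = 11, neg = 2, p = 0.022461, reject H0.


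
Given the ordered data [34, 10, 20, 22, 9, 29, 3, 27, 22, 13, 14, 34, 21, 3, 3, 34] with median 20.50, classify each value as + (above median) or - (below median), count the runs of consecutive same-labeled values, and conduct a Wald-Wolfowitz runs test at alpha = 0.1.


Step 1: Compute median = 20.50; label A = above, B = below.
Labels in order: ABBABABAABBAABBA  (n_A = 8, n_B = 8)
Step 2: Count runs R = 11.
Step 3: Under H0 (random ordering), E[R] = 2*n_A*n_B/(n_A+n_B) + 1 = 2*8*8/16 + 1 = 9.0000.
        Var[R] = 2*n_A*n_B*(2*n_A*n_B - n_A - n_B) / ((n_A+n_B)^2 * (n_A+n_B-1)) = 14336/3840 = 3.7333.
        SD[R] = 1.9322.
Step 4: Continuity-corrected z = (R - 0.5 - E[R]) / SD[R] = (11 - 0.5 - 9.0000) / 1.9322 = 0.7763.
Step 5: Two-sided p-value via normal approximation = 2*(1 - Phi(|z|)) = 0.437558.
Step 6: alpha = 0.1. fail to reject H0.

R = 11, z = 0.7763, p = 0.437558, fail to reject H0.


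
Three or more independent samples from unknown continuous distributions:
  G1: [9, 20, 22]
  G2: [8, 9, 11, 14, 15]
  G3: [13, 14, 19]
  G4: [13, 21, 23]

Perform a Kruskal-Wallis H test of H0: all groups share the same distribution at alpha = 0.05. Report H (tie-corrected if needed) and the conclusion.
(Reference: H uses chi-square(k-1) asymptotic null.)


Step 1: Combine all N = 14 observations and assign midranks.
sorted (value, group, rank): (8,G2,1), (9,G1,2.5), (9,G2,2.5), (11,G2,4), (13,G3,5.5), (13,G4,5.5), (14,G2,7.5), (14,G3,7.5), (15,G2,9), (19,G3,10), (20,G1,11), (21,G4,12), (22,G1,13), (23,G4,14)
Step 2: Sum ranks within each group.
R_1 = 26.5 (n_1 = 3)
R_2 = 24 (n_2 = 5)
R_3 = 23 (n_3 = 3)
R_4 = 31.5 (n_4 = 3)
Step 3: H = 12/(N(N+1)) * sum(R_i^2/n_i) - 3(N+1)
     = 12/(14*15) * (26.5^2/3 + 24^2/5 + 23^2/3 + 31.5^2/3) - 3*15
     = 0.057143 * 856.367 - 45
     = 3.935238.
Step 4: Ties present; correction factor C = 1 - 18/(14^3 - 14) = 0.993407. Corrected H = 3.935238 / 0.993407 = 3.961357.
Step 5: Under H0, H ~ chi^2(3); p-value = 0.265667.
Step 6: alpha = 0.05. fail to reject H0.

H = 3.9614, df = 3, p = 0.265667, fail to reject H0.


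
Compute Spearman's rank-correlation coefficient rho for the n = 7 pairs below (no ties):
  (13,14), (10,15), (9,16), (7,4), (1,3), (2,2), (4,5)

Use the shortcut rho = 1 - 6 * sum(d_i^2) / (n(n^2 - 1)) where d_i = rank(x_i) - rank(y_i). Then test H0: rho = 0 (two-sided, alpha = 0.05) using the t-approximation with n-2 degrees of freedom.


Step 1: Rank x and y separately (midranks; no ties here).
rank(x): 13->7, 10->6, 9->5, 7->4, 1->1, 2->2, 4->3
rank(y): 14->5, 15->6, 16->7, 4->3, 3->2, 2->1, 5->4
Step 2: d_i = R_x(i) - R_y(i); compute d_i^2.
  (7-5)^2=4, (6-6)^2=0, (5-7)^2=4, (4-3)^2=1, (1-2)^2=1, (2-1)^2=1, (3-4)^2=1
sum(d^2) = 12.
Step 3: rho = 1 - 6*12 / (7*(7^2 - 1)) = 1 - 72/336 = 0.785714.
Step 4: Under H0, t = rho * sqrt((n-2)/(1-rho^2)) = 2.8402 ~ t(5).
Step 5: Two-sided p-value from the t-distribution with 5 df = 0.036238.
Step 6: alpha = 0.05. reject H0.

rho = 0.7857, p = 0.036238, reject H0 at alpha = 0.05.


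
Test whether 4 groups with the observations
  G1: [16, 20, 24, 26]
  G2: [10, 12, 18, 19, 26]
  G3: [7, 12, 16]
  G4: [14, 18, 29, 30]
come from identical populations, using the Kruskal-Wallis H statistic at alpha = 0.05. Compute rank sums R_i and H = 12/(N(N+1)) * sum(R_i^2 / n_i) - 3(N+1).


Step 1: Combine all N = 16 observations and assign midranks.
sorted (value, group, rank): (7,G3,1), (10,G2,2), (12,G2,3.5), (12,G3,3.5), (14,G4,5), (16,G1,6.5), (16,G3,6.5), (18,G2,8.5), (18,G4,8.5), (19,G2,10), (20,G1,11), (24,G1,12), (26,G1,13.5), (26,G2,13.5), (29,G4,15), (30,G4,16)
Step 2: Sum ranks within each group.
R_1 = 43 (n_1 = 4)
R_2 = 37.5 (n_2 = 5)
R_3 = 11 (n_3 = 3)
R_4 = 44.5 (n_4 = 4)
Step 3: H = 12/(N(N+1)) * sum(R_i^2/n_i) - 3(N+1)
     = 12/(16*17) * (43^2/4 + 37.5^2/5 + 11^2/3 + 44.5^2/4) - 3*17
     = 0.044118 * 1278.9 - 51
     = 5.421875.
Step 4: Ties present; correction factor C = 1 - 24/(16^3 - 16) = 0.994118. Corrected H = 5.421875 / 0.994118 = 5.453957.
Step 5: Under H0, H ~ chi^2(3); p-value = 0.141419.
Step 6: alpha = 0.05. fail to reject H0.

H = 5.4540, df = 3, p = 0.141419, fail to reject H0.


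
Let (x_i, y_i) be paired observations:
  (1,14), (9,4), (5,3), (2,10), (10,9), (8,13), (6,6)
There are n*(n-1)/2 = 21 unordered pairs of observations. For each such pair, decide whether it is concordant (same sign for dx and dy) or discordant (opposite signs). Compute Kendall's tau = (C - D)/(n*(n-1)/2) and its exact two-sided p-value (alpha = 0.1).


Step 1: Enumerate the 21 unordered pairs (i,j) with i<j and classify each by sign(x_j-x_i) * sign(y_j-y_i).
  (1,2):dx=+8,dy=-10->D; (1,3):dx=+4,dy=-11->D; (1,4):dx=+1,dy=-4->D; (1,5):dx=+9,dy=-5->D
  (1,6):dx=+7,dy=-1->D; (1,7):dx=+5,dy=-8->D; (2,3):dx=-4,dy=-1->C; (2,4):dx=-7,dy=+6->D
  (2,5):dx=+1,dy=+5->C; (2,6):dx=-1,dy=+9->D; (2,7):dx=-3,dy=+2->D; (3,4):dx=-3,dy=+7->D
  (3,5):dx=+5,dy=+6->C; (3,6):dx=+3,dy=+10->C; (3,7):dx=+1,dy=+3->C; (4,5):dx=+8,dy=-1->D
  (4,6):dx=+6,dy=+3->C; (4,7):dx=+4,dy=-4->D; (5,6):dx=-2,dy=+4->D; (5,7):dx=-4,dy=-3->C
  (6,7):dx=-2,dy=-7->C
Step 2: C = 8, D = 13, total pairs = 21.
Step 3: tau = (C - D)/(n(n-1)/2) = (8 - 13)/21 = -0.238095.
Step 4: Exact two-sided p-value (enumerate n! = 5040 permutations of y under H0): p = 0.561905.
Step 5: alpha = 0.1. fail to reject H0.

tau_b = -0.2381 (C=8, D=13), p = 0.561905, fail to reject H0.


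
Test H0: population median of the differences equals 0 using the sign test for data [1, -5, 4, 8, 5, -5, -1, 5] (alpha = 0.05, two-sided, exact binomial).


Step 1: Discard zero differences. Original n = 8; n_eff = number of nonzero differences = 8.
Nonzero differences (with sign): +1, -5, +4, +8, +5, -5, -1, +5
Step 2: Count signs: positive = 5, negative = 3.
Step 3: Under H0: P(positive) = 0.5, so the number of positives S ~ Bin(8, 0.5).
Step 4: Two-sided exact p-value = sum of Bin(8,0.5) probabilities at or below the observed probability = 0.726562.
Step 5: alpha = 0.05. fail to reject H0.

n_eff = 8, pos = 5, neg = 3, p = 0.726562, fail to reject H0.


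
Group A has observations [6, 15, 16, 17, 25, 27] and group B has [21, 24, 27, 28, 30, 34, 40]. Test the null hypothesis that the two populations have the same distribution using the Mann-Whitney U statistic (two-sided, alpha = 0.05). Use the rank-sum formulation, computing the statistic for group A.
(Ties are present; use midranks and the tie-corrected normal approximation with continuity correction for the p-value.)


Step 1: Combine and sort all 13 observations; assign midranks.
sorted (value, group): (6,X), (15,X), (16,X), (17,X), (21,Y), (24,Y), (25,X), (27,X), (27,Y), (28,Y), (30,Y), (34,Y), (40,Y)
ranks: 6->1, 15->2, 16->3, 17->4, 21->5, 24->6, 25->7, 27->8.5, 27->8.5, 28->10, 30->11, 34->12, 40->13
Step 2: Rank sum for X: R1 = 1 + 2 + 3 + 4 + 7 + 8.5 = 25.5.
Step 3: U_X = R1 - n1(n1+1)/2 = 25.5 - 6*7/2 = 25.5 - 21 = 4.5.
       U_Y = n1*n2 - U_X = 42 - 4.5 = 37.5.
Step 4: Ties are present, so use the tie-corrected normal approximation (with continuity correction) for the p-value.
Step 5: p-value = 0.022087; compare to alpha = 0.05. reject H0.

U_X = 4.5, p = 0.022087, reject H0 at alpha = 0.05.


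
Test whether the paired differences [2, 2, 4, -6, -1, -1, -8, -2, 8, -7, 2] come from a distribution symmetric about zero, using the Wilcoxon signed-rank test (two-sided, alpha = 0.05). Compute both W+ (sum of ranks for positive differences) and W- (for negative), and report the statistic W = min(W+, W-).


Step 1: Drop any zero differences (none here) and take |d_i|.
|d| = [2, 2, 4, 6, 1, 1, 8, 2, 8, 7, 2]
Step 2: Midrank |d_i| (ties get averaged ranks).
ranks: |2|->4.5, |2|->4.5, |4|->7, |6|->8, |1|->1.5, |1|->1.5, |8|->10.5, |2|->4.5, |8|->10.5, |7|->9, |2|->4.5
Step 3: Attach original signs; sum ranks with positive sign and with negative sign.
W+ = 4.5 + 4.5 + 7 + 10.5 + 4.5 = 31
W- = 8 + 1.5 + 1.5 + 10.5 + 4.5 + 9 = 35
(Check: W+ + W- = 66 should equal n(n+1)/2 = 66.)
Step 4: Test statistic W = min(W+, W-) = 31.
Step 5: Ties in |d|, so use the tie-corrected normal approximation.
        E[W] = n(n+1)/4 = 11*12/4 = 33.
        Tie groups: |d|=1 (t=2), |d|=2 (t=4), |d|=8 (t=2); sum(t^3 - t) = 72.
        Var[W] = n(n+1)(2n+1)/24 - sum(t^3-t)/48 = 3036/24 - 72/48 = 125.
        z = (W - E[W]) / sqrt(Var[W]) = (31 - 33) / 11.1803 = -0.1789.
        Two-sided p = 2*Phi(z) = 0.858028.
Step 6: alpha = 0.05. fail to reject H0.

W+ = 31, W- = 35, W = min = 31, p = 0.858028, fail to reject H0.
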